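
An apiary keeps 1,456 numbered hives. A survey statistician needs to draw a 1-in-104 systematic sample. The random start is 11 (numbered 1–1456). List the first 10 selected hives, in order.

11, 115, 219, 323, 427, 531, 635, 739, 843, 947

hive 1: 11
hive 2: 11 + 104 = 115
hive 3: 115 + 104 = 219
hive 4: 219 + 104 = 323
hive 5: 323 + 104 = 427
hive 6: 427 + 104 = 531
hive 7: 531 + 104 = 635
hive 8: 635 + 104 = 739
hive 9: 739 + 104 = 843
hive 10: 843 + 104 = 947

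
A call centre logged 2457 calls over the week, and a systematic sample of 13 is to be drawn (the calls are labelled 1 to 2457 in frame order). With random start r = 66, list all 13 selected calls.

k = N/n = 2457/13 = 189
call 1: 66
call 2: 66 + 189 = 255
call 3: 255 + 189 = 444
call 4: 444 + 189 = 633
call 5: 633 + 189 = 822
call 6: 822 + 189 = 1011
call 7: 1011 + 189 = 1200
call 8: 1200 + 189 = 1389
call 9: 1389 + 189 = 1578
call 10: 1578 + 189 = 1767
call 11: 1767 + 189 = 1956
call 12: 1956 + 189 = 2145
call 13: 2145 + 189 = 2334

66, 255, 444, 633, 822, 1011, 1200, 1389, 1578, 1767, 1956, 2145, 2334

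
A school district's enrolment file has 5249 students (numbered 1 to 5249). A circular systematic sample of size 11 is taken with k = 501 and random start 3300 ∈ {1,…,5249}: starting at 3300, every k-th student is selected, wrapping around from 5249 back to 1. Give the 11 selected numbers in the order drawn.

3300, 3801, 4302, 4803, 55, 556, 1057, 1558, 2059, 2560, 3061

Selection 1: 3300
Selection 2: 3300 + 501 = 3801
Selection 3: 3801 + 501 = 4302
Selection 4: 4302 + 501 = 4803
Selection 5: 4803 + 501 = 5304 → 5304 − 5249 = 55
Selection 6: 55 + 501 = 556
Selection 7: 556 + 501 = 1057
Selection 8: 1057 + 501 = 1558
Selection 9: 1558 + 501 = 2059
Selection 10: 2059 + 501 = 2560
Selection 11: 2560 + 501 = 3061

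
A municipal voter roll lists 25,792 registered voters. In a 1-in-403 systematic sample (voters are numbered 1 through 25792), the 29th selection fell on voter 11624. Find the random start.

k = 403
r = 11624 − (29−1)×403 = 11624 − 11284 = 340

340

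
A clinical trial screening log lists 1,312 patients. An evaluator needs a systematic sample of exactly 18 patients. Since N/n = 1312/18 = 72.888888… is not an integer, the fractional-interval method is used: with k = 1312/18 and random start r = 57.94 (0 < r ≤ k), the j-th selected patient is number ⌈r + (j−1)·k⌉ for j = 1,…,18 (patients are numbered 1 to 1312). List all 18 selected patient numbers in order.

58, 131, 204, 277, 350, 423, 496, 569, 642, 714, 787, 860, 933, 1006, 1079, 1152, 1225, 1298

j=1: r + 0k = 57.94 → ⌈·⌉ = 58
j=2: r + 1k = 130.828888… → ⌈·⌉ = 131
j=3: r + 2k = 203.717777… → ⌈·⌉ = 204
j=4: r + 3k = 276.606666… → ⌈·⌉ = 277
j=5: r + 4k = 349.495555… → ⌈·⌉ = 350
j=6: r + 5k = 422.384444… → ⌈·⌉ = 423
j=7: r + 6k = 495.273333… → ⌈·⌉ = 496
j=8: r + 7k = 568.162222… → ⌈·⌉ = 569
j=9: r + 8k = 641.051111… → ⌈·⌉ = 642
j=10: r + 9k = 713.94 → ⌈·⌉ = 714
j=11: r + 10k = 786.828888… → ⌈·⌉ = 787
j=12: r + 11k = 859.717777… → ⌈·⌉ = 860
j=13: r + 12k = 932.606666… → ⌈·⌉ = 933
j=14: r + 13k = 1005.495555… → ⌈·⌉ = 1006
j=15: r + 14k = 1078.384444… → ⌈·⌉ = 1079
j=16: r + 15k = 1151.273333… → ⌈·⌉ = 1152
j=17: r + 16k = 1224.162222… → ⌈·⌉ = 1225
j=18: r + 17k = 1297.051111… → ⌈·⌉ = 1298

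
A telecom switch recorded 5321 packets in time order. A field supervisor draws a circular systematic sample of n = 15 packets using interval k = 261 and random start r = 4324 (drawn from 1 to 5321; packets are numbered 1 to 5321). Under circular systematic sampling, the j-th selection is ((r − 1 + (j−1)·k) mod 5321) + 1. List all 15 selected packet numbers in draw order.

4324, 4585, 4846, 5107, 47, 308, 569, 830, 1091, 1352, 1613, 1874, 2135, 2396, 2657

Selection 1: 4324
Selection 2: 4324 + 261 = 4585
Selection 3: 4585 + 261 = 4846
Selection 4: 4846 + 261 = 5107
Selection 5: 5107 + 261 = 5368 → 5368 − 5321 = 47
Selection 6: 47 + 261 = 308
Selection 7: 308 + 261 = 569
Selection 8: 569 + 261 = 830
Selection 9: 830 + 261 = 1091
Selection 10: 1091 + 261 = 1352
Selection 11: 1352 + 261 = 1613
Selection 12: 1613 + 261 = 1874
Selection 13: 1874 + 261 = 2135
Selection 14: 2135 + 261 = 2396
Selection 15: 2396 + 261 = 2657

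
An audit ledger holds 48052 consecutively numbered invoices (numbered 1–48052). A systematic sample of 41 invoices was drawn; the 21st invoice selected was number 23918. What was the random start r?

478

k = 48052/41 = 1172
r = 23918 − (21−1)×1172 = 23918 − 23440 = 478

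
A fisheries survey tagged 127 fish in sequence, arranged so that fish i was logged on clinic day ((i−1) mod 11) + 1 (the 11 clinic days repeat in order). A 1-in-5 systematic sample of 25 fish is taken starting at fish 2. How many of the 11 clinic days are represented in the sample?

Consecutive selections differ by k = 5, so their clinic day numbers differ by 5 mod 11 = 5.
gcd(5, 11) = 1, so the sample visits 11/1 = 11 distinct residues mod 11.
Start 2 is clinic day 2; the clinic days hit are 1, 2, 3, 4, 5, 6, 7, 8, 9, 10, 11.

11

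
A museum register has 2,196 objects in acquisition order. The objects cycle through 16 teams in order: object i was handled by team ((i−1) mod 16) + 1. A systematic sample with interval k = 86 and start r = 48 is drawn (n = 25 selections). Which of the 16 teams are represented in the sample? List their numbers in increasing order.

2, 4, 6, 8, 10, 12, 14, 16

Consecutive selections differ by k = 86, so their team numbers differ by 86 mod 16 = 6.
gcd(86, 16) = 2, so the sample visits 16/2 = 8 distinct residues mod 16.
Start 48 is team 16; the teams hit are 2, 4, 6, 8, 10, 12, 14, 16.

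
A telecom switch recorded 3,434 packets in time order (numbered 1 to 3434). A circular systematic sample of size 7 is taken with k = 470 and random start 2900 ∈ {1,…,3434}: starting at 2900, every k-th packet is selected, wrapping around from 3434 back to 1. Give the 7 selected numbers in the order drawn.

2900, 3370, 406, 876, 1346, 1816, 2286

Selection 1: 2900
Selection 2: 2900 + 470 = 3370
Selection 3: 3370 + 470 = 3840 → 3840 − 3434 = 406
Selection 4: 406 + 470 = 876
Selection 5: 876 + 470 = 1346
Selection 6: 1346 + 470 = 1816
Selection 7: 1816 + 470 = 2286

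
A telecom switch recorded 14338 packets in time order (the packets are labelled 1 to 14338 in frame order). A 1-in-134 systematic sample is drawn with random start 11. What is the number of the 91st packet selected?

12071

k = 134
91st selection = r + (91−1)·k = 11 + 90×134 = 11 + 12060 = 12071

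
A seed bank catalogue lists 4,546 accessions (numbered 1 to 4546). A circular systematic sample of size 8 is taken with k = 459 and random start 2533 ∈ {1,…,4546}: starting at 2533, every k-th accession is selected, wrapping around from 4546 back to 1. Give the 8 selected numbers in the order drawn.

2533, 2992, 3451, 3910, 4369, 282, 741, 1200

Selection 1: 2533
Selection 2: 2533 + 459 = 2992
Selection 3: 2992 + 459 = 3451
Selection 4: 3451 + 459 = 3910
Selection 5: 3910 + 459 = 4369
Selection 6: 4369 + 459 = 4828 → 4828 − 4546 = 282
Selection 7: 282 + 459 = 741
Selection 8: 741 + 459 = 1200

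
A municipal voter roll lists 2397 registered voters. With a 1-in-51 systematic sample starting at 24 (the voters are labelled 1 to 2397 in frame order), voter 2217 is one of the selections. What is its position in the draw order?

44

k = 51
position = (2217 − 24)/51 + 1 = 2193/51 + 1 = 43 + 1 = 44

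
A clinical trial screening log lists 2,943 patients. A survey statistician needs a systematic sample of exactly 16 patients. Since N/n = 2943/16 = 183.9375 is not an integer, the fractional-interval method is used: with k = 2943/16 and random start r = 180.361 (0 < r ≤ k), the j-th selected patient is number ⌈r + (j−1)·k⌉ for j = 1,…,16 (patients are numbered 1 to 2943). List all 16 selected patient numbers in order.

j=1: r + 0k = 180.361 → ⌈·⌉ = 181
j=2: r + 1k = 364.2985 → ⌈·⌉ = 365
j=3: r + 2k = 548.236 → ⌈·⌉ = 549
j=4: r + 3k = 732.1735 → ⌈·⌉ = 733
j=5: r + 4k = 916.111 → ⌈·⌉ = 917
j=6: r + 5k = 1100.0485 → ⌈·⌉ = 1101
j=7: r + 6k = 1283.986 → ⌈·⌉ = 1284
j=8: r + 7k = 1467.9235 → ⌈·⌉ = 1468
j=9: r + 8k = 1651.861 → ⌈·⌉ = 1652
j=10: r + 9k = 1835.7985 → ⌈·⌉ = 1836
j=11: r + 10k = 2019.736 → ⌈·⌉ = 2020
j=12: r + 11k = 2203.6735 → ⌈·⌉ = 2204
j=13: r + 12k = 2387.611 → ⌈·⌉ = 2388
j=14: r + 13k = 2571.5485 → ⌈·⌉ = 2572
j=15: r + 14k = 2755.486 → ⌈·⌉ = 2756
j=16: r + 15k = 2939.4235 → ⌈·⌉ = 2940

181, 365, 549, 733, 917, 1101, 1284, 1468, 1652, 1836, 2020, 2204, 2388, 2572, 2756, 2940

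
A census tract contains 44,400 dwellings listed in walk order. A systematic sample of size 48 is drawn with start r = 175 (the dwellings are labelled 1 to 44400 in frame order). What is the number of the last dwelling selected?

43650

k = 44400/48 = 925
48th selection = r + (48−1)·k = 175 + 47×925 = 175 + 43475 = 43650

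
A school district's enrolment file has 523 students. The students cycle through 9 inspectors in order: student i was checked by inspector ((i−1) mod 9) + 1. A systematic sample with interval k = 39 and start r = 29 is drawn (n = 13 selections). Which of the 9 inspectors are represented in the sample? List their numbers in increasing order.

2, 5, 8

Consecutive selections differ by k = 39, so their inspector numbers differ by 39 mod 9 = 3.
gcd(39, 9) = 3, so the sample visits 9/3 = 3 distinct residues mod 9.
Start 29 is inspector 2; the inspectors hit are 2, 5, 8.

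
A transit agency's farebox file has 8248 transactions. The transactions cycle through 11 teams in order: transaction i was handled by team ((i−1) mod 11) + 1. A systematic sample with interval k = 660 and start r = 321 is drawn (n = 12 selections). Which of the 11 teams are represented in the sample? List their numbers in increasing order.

2

Consecutive selections differ by k = 660, so their team numbers differ by 660 mod 11 = 0.
gcd(660, 11) = 11, so the sample visits 11/11 = 1 distinct residues mod 11.
Start 321 is team 2; the teams hit are 2.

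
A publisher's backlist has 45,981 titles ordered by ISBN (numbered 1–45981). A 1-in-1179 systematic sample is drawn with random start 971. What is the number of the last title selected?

45773

k = 1179
39th selection = r + (39−1)·k = 971 + 38×1179 = 971 + 44802 = 45773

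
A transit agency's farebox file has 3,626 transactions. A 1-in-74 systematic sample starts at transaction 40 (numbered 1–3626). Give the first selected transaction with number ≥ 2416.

2482

k = 74
Steps past start: ⌈(2416 − 40)/74⌉ = ⌈2376/74⌉ = 33
Selected transaction: 40 + 33×74 = 2482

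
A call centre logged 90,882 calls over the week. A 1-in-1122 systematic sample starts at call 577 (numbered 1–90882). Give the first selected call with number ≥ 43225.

44335

k = 1122
Steps past start: ⌈(43225 − 577)/1122⌉ = ⌈42648/1122⌉ = 39
Selected call: 577 + 39×1122 = 44335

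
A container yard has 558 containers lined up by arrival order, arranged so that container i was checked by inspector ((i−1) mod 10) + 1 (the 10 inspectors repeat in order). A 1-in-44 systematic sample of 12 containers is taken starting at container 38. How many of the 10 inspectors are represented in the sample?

5

Consecutive selections differ by k = 44, so their inspector numbers differ by 44 mod 10 = 4.
gcd(44, 10) = 2, so the sample visits 10/2 = 5 distinct residues mod 10.
Start 38 is inspector 8; the inspectors hit are 2, 4, 6, 8, 10.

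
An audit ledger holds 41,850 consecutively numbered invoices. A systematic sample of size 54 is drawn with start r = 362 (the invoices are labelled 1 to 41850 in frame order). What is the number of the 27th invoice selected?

k = 41850/54 = 775
27th selection = r + (27−1)·k = 362 + 26×775 = 362 + 20150 = 20512

20512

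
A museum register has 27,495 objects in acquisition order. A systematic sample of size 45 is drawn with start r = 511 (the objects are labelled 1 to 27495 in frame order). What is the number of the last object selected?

k = 27495/45 = 611
45th selection = r + (45−1)·k = 511 + 44×611 = 511 + 26884 = 27395

27395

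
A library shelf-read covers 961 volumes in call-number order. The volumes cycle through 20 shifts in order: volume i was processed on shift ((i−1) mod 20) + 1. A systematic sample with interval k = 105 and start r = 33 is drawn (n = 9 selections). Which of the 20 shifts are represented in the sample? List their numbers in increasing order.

Consecutive selections differ by k = 105, so their shift numbers differ by 105 mod 20 = 5.
gcd(105, 20) = 5, so the sample visits 20/5 = 4 distinct residues mod 20.
Start 33 is shift 13; the shifts hit are 3, 8, 13, 18.

3, 8, 13, 18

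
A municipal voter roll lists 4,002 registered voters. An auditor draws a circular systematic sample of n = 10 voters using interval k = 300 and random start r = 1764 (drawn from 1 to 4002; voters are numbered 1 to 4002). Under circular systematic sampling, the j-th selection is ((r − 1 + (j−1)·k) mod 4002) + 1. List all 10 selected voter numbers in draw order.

1764, 2064, 2364, 2664, 2964, 3264, 3564, 3864, 162, 462

Selection 1: 1764
Selection 2: 1764 + 300 = 2064
Selection 3: 2064 + 300 = 2364
Selection 4: 2364 + 300 = 2664
Selection 5: 2664 + 300 = 2964
Selection 6: 2964 + 300 = 3264
Selection 7: 3264 + 300 = 3564
Selection 8: 3564 + 300 = 3864
Selection 9: 3864 + 300 = 4164 → 4164 − 4002 = 162
Selection 10: 162 + 300 = 462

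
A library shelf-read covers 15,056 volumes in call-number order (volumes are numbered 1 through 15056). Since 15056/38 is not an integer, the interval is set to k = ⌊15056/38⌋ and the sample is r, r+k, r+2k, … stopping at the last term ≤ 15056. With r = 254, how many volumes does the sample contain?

38

k = ⌊15056/38⌋ = 396
Achieved size = ⌊(15056 − 254)/396⌋ + 1 = ⌊14802/396⌋ + 1 = 37 + 1 = 38
(last selection: 254 + 37×396 = 14906 ≤ 15056; next would be 15302 > 15056)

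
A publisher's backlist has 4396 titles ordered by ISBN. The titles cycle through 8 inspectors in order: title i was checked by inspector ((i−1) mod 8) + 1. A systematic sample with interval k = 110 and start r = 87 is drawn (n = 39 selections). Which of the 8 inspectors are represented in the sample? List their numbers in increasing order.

1, 3, 5, 7

Consecutive selections differ by k = 110, so their inspector numbers differ by 110 mod 8 = 6.
gcd(110, 8) = 2, so the sample visits 8/2 = 4 distinct residues mod 8.
Start 87 is inspector 7; the inspectors hit are 1, 3, 5, 7.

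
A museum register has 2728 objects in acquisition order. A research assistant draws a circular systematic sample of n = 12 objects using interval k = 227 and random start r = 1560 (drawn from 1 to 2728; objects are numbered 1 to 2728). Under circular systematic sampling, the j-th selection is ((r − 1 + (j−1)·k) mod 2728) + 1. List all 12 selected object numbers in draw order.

Selection 1: 1560
Selection 2: 1560 + 227 = 1787
Selection 3: 1787 + 227 = 2014
Selection 4: 2014 + 227 = 2241
Selection 5: 2241 + 227 = 2468
Selection 6: 2468 + 227 = 2695
Selection 7: 2695 + 227 = 2922 → 2922 − 2728 = 194
Selection 8: 194 + 227 = 421
Selection 9: 421 + 227 = 648
Selection 10: 648 + 227 = 875
Selection 11: 875 + 227 = 1102
Selection 12: 1102 + 227 = 1329

1560, 1787, 2014, 2241, 2468, 2695, 194, 421, 648, 875, 1102, 1329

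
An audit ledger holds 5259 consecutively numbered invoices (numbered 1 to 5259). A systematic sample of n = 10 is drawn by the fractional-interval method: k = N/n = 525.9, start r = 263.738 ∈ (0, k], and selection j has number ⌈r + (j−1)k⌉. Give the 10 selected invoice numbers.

264, 790, 1316, 1842, 2368, 2894, 3420, 3946, 4471, 4997

j=1: r + 0k = 263.738 → ⌈·⌉ = 264
j=2: r + 1k = 789.638 → ⌈·⌉ = 790
j=3: r + 2k = 1315.538 → ⌈·⌉ = 1316
j=4: r + 3k = 1841.438 → ⌈·⌉ = 1842
j=5: r + 4k = 2367.338 → ⌈·⌉ = 2368
j=6: r + 5k = 2893.238 → ⌈·⌉ = 2894
j=7: r + 6k = 3419.138 → ⌈·⌉ = 3420
j=8: r + 7k = 3945.038 → ⌈·⌉ = 3946
j=9: r + 8k = 4470.938 → ⌈·⌉ = 4471
j=10: r + 9k = 4996.838 → ⌈·⌉ = 4997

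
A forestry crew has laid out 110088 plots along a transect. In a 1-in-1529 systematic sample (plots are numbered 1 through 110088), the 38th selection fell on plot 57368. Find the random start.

795

k = 1529
r = 57368 − (38−1)×1529 = 57368 − 56573 = 795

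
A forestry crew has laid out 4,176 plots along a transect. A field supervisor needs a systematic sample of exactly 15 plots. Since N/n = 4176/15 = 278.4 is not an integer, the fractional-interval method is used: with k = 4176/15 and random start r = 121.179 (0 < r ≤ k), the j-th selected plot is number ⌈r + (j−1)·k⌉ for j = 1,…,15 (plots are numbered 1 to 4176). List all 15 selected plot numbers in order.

j=1: r + 0k = 121.179 → ⌈·⌉ = 122
j=2: r + 1k = 399.579 → ⌈·⌉ = 400
j=3: r + 2k = 677.979 → ⌈·⌉ = 678
j=4: r + 3k = 956.379 → ⌈·⌉ = 957
j=5: r + 4k = 1234.779 → ⌈·⌉ = 1235
j=6: r + 5k = 1513.179 → ⌈·⌉ = 1514
j=7: r + 6k = 1791.579 → ⌈·⌉ = 1792
j=8: r + 7k = 2069.979 → ⌈·⌉ = 2070
j=9: r + 8k = 2348.379 → ⌈·⌉ = 2349
j=10: r + 9k = 2626.779 → ⌈·⌉ = 2627
j=11: r + 10k = 2905.179 → ⌈·⌉ = 2906
j=12: r + 11k = 3183.579 → ⌈·⌉ = 3184
j=13: r + 12k = 3461.979 → ⌈·⌉ = 3462
j=14: r + 13k = 3740.379 → ⌈·⌉ = 3741
j=15: r + 14k = 4018.779 → ⌈·⌉ = 4019

122, 400, 678, 957, 1235, 1514, 1792, 2070, 2349, 2627, 2906, 3184, 3462, 3741, 4019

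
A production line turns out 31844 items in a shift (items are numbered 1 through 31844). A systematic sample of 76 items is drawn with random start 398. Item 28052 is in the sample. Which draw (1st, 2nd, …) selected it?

67

k = 31844/76 = 419
position = (28052 − 398)/419 + 1 = 27654/419 + 1 = 66 + 1 = 67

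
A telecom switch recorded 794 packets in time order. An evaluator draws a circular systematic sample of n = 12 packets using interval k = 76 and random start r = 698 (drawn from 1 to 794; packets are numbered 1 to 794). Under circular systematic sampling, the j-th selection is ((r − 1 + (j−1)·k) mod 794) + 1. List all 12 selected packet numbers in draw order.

698, 774, 56, 132, 208, 284, 360, 436, 512, 588, 664, 740

Selection 1: 698
Selection 2: 698 + 76 = 774
Selection 3: 774 + 76 = 850 → 850 − 794 = 56
Selection 4: 56 + 76 = 132
Selection 5: 132 + 76 = 208
Selection 6: 208 + 76 = 284
Selection 7: 284 + 76 = 360
Selection 8: 360 + 76 = 436
Selection 9: 436 + 76 = 512
Selection 10: 512 + 76 = 588
Selection 11: 588 + 76 = 664
Selection 12: 664 + 76 = 740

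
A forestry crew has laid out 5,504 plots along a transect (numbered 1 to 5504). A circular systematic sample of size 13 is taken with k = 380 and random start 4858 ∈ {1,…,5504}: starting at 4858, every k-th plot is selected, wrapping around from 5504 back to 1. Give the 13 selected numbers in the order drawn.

Selection 1: 4858
Selection 2: 4858 + 380 = 5238
Selection 3: 5238 + 380 = 5618 → 5618 − 5504 = 114
Selection 4: 114 + 380 = 494
Selection 5: 494 + 380 = 874
Selection 6: 874 + 380 = 1254
Selection 7: 1254 + 380 = 1634
Selection 8: 1634 + 380 = 2014
Selection 9: 2014 + 380 = 2394
Selection 10: 2394 + 380 = 2774
Selection 11: 2774 + 380 = 3154
Selection 12: 3154 + 380 = 3534
Selection 13: 3534 + 380 = 3914

4858, 5238, 114, 494, 874, 1254, 1634, 2014, 2394, 2774, 3154, 3534, 3914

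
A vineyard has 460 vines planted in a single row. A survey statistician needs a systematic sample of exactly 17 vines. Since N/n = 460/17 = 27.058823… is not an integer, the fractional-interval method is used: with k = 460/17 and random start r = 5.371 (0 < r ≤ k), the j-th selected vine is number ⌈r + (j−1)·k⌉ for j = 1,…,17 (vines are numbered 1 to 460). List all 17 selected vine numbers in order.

6, 33, 60, 87, 114, 141, 168, 195, 222, 249, 276, 304, 331, 358, 385, 412, 439

j=1: r + 0k = 5.371 → ⌈·⌉ = 6
j=2: r + 1k = 32.429823… → ⌈·⌉ = 33
j=3: r + 2k = 59.488647… → ⌈·⌉ = 60
j=4: r + 3k = 86.547470… → ⌈·⌉ = 87
j=5: r + 4k = 113.606294… → ⌈·⌉ = 114
j=6: r + 5k = 140.665117… → ⌈·⌉ = 141
j=7: r + 6k = 167.723941… → ⌈·⌉ = 168
j=8: r + 7k = 194.782764… → ⌈·⌉ = 195
j=9: r + 8k = 221.841588… → ⌈·⌉ = 222
j=10: r + 9k = 248.900411… → ⌈·⌉ = 249
j=11: r + 10k = 275.959235… → ⌈·⌉ = 276
j=12: r + 11k = 303.018058… → ⌈·⌉ = 304
j=13: r + 12k = 330.076882… → ⌈·⌉ = 331
j=14: r + 13k = 357.135705… → ⌈·⌉ = 358
j=15: r + 14k = 384.194529… → ⌈·⌉ = 385
j=16: r + 15k = 411.253352… → ⌈·⌉ = 412
j=17: r + 16k = 438.312176… → ⌈·⌉ = 439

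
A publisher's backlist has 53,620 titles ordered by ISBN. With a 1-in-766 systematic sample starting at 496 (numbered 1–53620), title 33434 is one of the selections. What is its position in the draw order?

44

k = 766
position = (33434 − 496)/766 + 1 = 32938/766 + 1 = 43 + 1 = 44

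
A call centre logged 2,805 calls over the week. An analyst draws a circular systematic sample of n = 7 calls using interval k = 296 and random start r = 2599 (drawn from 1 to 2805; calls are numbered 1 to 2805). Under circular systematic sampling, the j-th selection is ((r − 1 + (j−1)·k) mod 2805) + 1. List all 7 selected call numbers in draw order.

Selection 1: 2599
Selection 2: 2599 + 296 = 2895 → 2895 − 2805 = 90
Selection 3: 90 + 296 = 386
Selection 4: 386 + 296 = 682
Selection 5: 682 + 296 = 978
Selection 6: 978 + 296 = 1274
Selection 7: 1274 + 296 = 1570

2599, 90, 386, 682, 978, 1274, 1570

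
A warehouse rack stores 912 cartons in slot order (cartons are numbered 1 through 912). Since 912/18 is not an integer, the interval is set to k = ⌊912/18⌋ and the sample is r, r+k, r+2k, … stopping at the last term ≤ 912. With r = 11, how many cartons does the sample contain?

k = ⌊912/18⌋ = 50
Achieved size = ⌊(912 − 11)/50⌋ + 1 = ⌊901/50⌋ + 1 = 18 + 1 = 19
(last selection: 11 + 18×50 = 911 ≤ 912; next would be 961 > 912)

19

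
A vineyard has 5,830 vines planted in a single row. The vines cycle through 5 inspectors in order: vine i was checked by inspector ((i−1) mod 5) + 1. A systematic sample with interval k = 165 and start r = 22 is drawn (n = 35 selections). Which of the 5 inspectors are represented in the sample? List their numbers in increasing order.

2

Consecutive selections differ by k = 165, so their inspector numbers differ by 165 mod 5 = 0.
gcd(165, 5) = 5, so the sample visits 5/5 = 1 distinct residues mod 5.
Start 22 is inspector 2; the inspectors hit are 2.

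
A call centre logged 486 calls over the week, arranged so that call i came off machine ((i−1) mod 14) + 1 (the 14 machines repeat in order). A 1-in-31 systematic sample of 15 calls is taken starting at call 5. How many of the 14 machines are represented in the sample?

Consecutive selections differ by k = 31, so their machine numbers differ by 31 mod 14 = 3.
gcd(31, 14) = 1, so the sample visits 14/1 = 14 distinct residues mod 14.
Start 5 is machine 5; the machines hit are 1, 2, 3, 4, 5, 6, 7, 8, 9, 10, 11, 12, 13, 14.

14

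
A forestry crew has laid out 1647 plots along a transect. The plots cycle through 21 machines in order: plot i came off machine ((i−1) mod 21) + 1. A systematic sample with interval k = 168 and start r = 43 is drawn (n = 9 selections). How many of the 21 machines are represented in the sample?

1

Consecutive selections differ by k = 168, so their machine numbers differ by 168 mod 21 = 0.
gcd(168, 21) = 21, so the sample visits 21/21 = 1 distinct residues mod 21.
Start 43 is machine 1; the machines hit are 1.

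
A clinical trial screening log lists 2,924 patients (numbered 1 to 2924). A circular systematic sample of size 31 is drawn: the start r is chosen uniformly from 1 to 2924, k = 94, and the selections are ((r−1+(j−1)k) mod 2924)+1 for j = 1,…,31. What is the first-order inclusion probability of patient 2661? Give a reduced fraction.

For each position j, as r ranges over 1…2924 the j-th selection hits every patient exactly once, so patient 2661 is selected for exactly 31 of the 2924 starts.
Inclusion probability = 31/2924.

31/2924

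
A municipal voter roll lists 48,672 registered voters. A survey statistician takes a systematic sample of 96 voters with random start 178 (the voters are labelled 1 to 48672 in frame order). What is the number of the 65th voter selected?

k = 48672/96 = 507
65th selection = r + (65−1)·k = 178 + 64×507 = 178 + 32448 = 32626

32626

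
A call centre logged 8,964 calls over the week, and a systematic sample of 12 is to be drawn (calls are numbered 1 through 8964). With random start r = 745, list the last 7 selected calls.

4480, 5227, 5974, 6721, 7468, 8215, 8962

k = N/n = 8964/12 = 747
6th selection = 745 + 5×747 = 4480
7th: 4480 + 747 = 5227
8th: 5227 + 747 = 5974
9th: 5974 + 747 = 6721
10th: 6721 + 747 = 7468
11th: 7468 + 747 = 8215
12th: 8215 + 747 = 8962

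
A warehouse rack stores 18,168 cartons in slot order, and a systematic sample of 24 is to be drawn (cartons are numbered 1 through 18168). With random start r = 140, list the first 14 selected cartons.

k = N/n = 18168/24 = 757
carton 1: 140
carton 2: 140 + 757 = 897
carton 3: 897 + 757 = 1654
carton 4: 1654 + 757 = 2411
carton 5: 2411 + 757 = 3168
carton 6: 3168 + 757 = 3925
carton 7: 3925 + 757 = 4682
carton 8: 4682 + 757 = 5439
carton 9: 5439 + 757 = 6196
carton 10: 6196 + 757 = 6953
carton 11: 6953 + 757 = 7710
carton 12: 7710 + 757 = 8467
carton 13: 8467 + 757 = 9224
carton 14: 9224 + 757 = 9981

140, 897, 1654, 2411, 3168, 3925, 4682, 5439, 6196, 6953, 7710, 8467, 9224, 9981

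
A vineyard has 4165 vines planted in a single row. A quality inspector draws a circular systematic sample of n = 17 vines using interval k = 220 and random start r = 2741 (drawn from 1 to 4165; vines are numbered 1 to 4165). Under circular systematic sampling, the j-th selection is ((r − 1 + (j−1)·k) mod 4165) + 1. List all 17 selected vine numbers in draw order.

2741, 2961, 3181, 3401, 3621, 3841, 4061, 116, 336, 556, 776, 996, 1216, 1436, 1656, 1876, 2096

Selection 1: 2741
Selection 2: 2741 + 220 = 2961
Selection 3: 2961 + 220 = 3181
Selection 4: 3181 + 220 = 3401
Selection 5: 3401 + 220 = 3621
Selection 6: 3621 + 220 = 3841
Selection 7: 3841 + 220 = 4061
Selection 8: 4061 + 220 = 4281 → 4281 − 4165 = 116
Selection 9: 116 + 220 = 336
Selection 10: 336 + 220 = 556
Selection 11: 556 + 220 = 776
Selection 12: 776 + 220 = 996
Selection 13: 996 + 220 = 1216
Selection 14: 1216 + 220 = 1436
Selection 15: 1436 + 220 = 1656
Selection 16: 1656 + 220 = 1876
Selection 17: 1876 + 220 = 2096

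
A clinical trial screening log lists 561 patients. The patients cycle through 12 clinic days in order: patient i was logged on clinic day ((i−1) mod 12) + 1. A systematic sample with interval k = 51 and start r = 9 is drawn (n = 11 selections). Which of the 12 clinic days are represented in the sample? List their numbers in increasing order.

Consecutive selections differ by k = 51, so their clinic day numbers differ by 51 mod 12 = 3.
gcd(51, 12) = 3, so the sample visits 12/3 = 4 distinct residues mod 12.
Start 9 is clinic day 9; the clinic days hit are 3, 6, 9, 12.

3, 6, 9, 12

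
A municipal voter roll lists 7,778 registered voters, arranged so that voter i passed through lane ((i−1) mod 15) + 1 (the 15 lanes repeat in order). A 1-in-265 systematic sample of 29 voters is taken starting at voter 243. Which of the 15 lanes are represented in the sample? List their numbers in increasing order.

Consecutive selections differ by k = 265, so their lane numbers differ by 265 mod 15 = 10.
gcd(265, 15) = 5, so the sample visits 15/5 = 3 distinct residues mod 15.
Start 243 is lane 3; the lanes hit are 3, 8, 13.

3, 8, 13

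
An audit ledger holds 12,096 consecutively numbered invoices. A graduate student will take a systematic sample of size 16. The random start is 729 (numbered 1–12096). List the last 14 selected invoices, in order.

k = N/n = 12096/16 = 756
3rd selection = 729 + 2×756 = 2241
4th: 2241 + 756 = 2997
5th: 2997 + 756 = 3753
6th: 3753 + 756 = 4509
7th: 4509 + 756 = 5265
8th: 5265 + 756 = 6021
9th: 6021 + 756 = 6777
10th: 6777 + 756 = 7533
11th: 7533 + 756 = 8289
12th: 8289 + 756 = 9045
13th: 9045 + 756 = 9801
14th: 9801 + 756 = 10557
15th: 10557 + 756 = 11313
16th: 11313 + 756 = 12069

2241, 2997, 3753, 4509, 5265, 6021, 6777, 7533, 8289, 9045, 9801, 10557, 11313, 12069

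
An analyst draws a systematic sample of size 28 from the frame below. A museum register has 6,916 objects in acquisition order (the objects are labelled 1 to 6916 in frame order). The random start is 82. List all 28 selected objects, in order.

82, 329, 576, 823, 1070, 1317, 1564, 1811, 2058, 2305, 2552, 2799, 3046, 3293, 3540, 3787, 4034, 4281, 4528, 4775, 5022, 5269, 5516, 5763, 6010, 6257, 6504, 6751

k = N/n = 6916/28 = 247
object 1: 82
object 2: 82 + 247 = 329
object 3: 329 + 247 = 576
object 4: 576 + 247 = 823
object 5: 823 + 247 = 1070
object 6: 1070 + 247 = 1317
object 7: 1317 + 247 = 1564
object 8: 1564 + 247 = 1811
object 9: 1811 + 247 = 2058
object 10: 2058 + 247 = 2305
object 11: 2305 + 247 = 2552
object 12: 2552 + 247 = 2799
object 13: 2799 + 247 = 3046
object 14: 3046 + 247 = 3293
object 15: 3293 + 247 = 3540
object 16: 3540 + 247 = 3787
object 17: 3787 + 247 = 4034
object 18: 4034 + 247 = 4281
object 19: 4281 + 247 = 4528
object 20: 4528 + 247 = 4775
object 21: 4775 + 247 = 5022
object 22: 5022 + 247 = 5269
object 23: 5269 + 247 = 5516
object 24: 5516 + 247 = 5763
object 25: 5763 + 247 = 6010
object 26: 6010 + 247 = 6257
object 27: 6257 + 247 = 6504
object 28: 6504 + 247 = 6751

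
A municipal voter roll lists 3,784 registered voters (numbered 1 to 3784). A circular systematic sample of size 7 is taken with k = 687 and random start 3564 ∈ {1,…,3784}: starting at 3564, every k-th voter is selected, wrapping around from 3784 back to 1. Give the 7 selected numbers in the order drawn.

Selection 1: 3564
Selection 2: 3564 + 687 = 4251 → 4251 − 3784 = 467
Selection 3: 467 + 687 = 1154
Selection 4: 1154 + 687 = 1841
Selection 5: 1841 + 687 = 2528
Selection 6: 2528 + 687 = 3215
Selection 7: 3215 + 687 = 3902 → 3902 − 3784 = 118

3564, 467, 1154, 1841, 2528, 3215, 118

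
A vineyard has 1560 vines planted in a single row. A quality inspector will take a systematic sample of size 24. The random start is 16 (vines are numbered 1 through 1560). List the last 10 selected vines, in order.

926, 991, 1056, 1121, 1186, 1251, 1316, 1381, 1446, 1511

k = N/n = 1560/24 = 65
15th selection = 16 + 14×65 = 926
16th: 926 + 65 = 991
17th: 991 + 65 = 1056
18th: 1056 + 65 = 1121
19th: 1121 + 65 = 1186
20th: 1186 + 65 = 1251
21st: 1251 + 65 = 1316
22nd: 1316 + 65 = 1381
23rd: 1381 + 65 = 1446
24th: 1446 + 65 = 1511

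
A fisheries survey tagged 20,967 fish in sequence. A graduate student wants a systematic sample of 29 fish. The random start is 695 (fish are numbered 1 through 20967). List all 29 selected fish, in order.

695, 1418, 2141, 2864, 3587, 4310, 5033, 5756, 6479, 7202, 7925, 8648, 9371, 10094, 10817, 11540, 12263, 12986, 13709, 14432, 15155, 15878, 16601, 17324, 18047, 18770, 19493, 20216, 20939

k = N/n = 20967/29 = 723
fish 1: 695
fish 2: 695 + 723 = 1418
fish 3: 1418 + 723 = 2141
fish 4: 2141 + 723 = 2864
fish 5: 2864 + 723 = 3587
fish 6: 3587 + 723 = 4310
fish 7: 4310 + 723 = 5033
fish 8: 5033 + 723 = 5756
fish 9: 5756 + 723 = 6479
fish 10: 6479 + 723 = 7202
fish 11: 7202 + 723 = 7925
fish 12: 7925 + 723 = 8648
fish 13: 8648 + 723 = 9371
fish 14: 9371 + 723 = 10094
fish 15: 10094 + 723 = 10817
fish 16: 10817 + 723 = 11540
fish 17: 11540 + 723 = 12263
fish 18: 12263 + 723 = 12986
fish 19: 12986 + 723 = 13709
fish 20: 13709 + 723 = 14432
fish 21: 14432 + 723 = 15155
fish 22: 15155 + 723 = 15878
fish 23: 15878 + 723 = 16601
fish 24: 16601 + 723 = 17324
fish 25: 17324 + 723 = 18047
fish 26: 18047 + 723 = 18770
fish 27: 18770 + 723 = 19493
fish 28: 19493 + 723 = 20216
fish 29: 20216 + 723 = 20939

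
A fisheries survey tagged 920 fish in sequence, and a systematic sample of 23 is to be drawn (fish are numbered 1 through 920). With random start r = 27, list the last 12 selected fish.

467, 507, 547, 587, 627, 667, 707, 747, 787, 827, 867, 907

k = N/n = 920/23 = 40
12th selection = 27 + 11×40 = 467
13th: 467 + 40 = 507
14th: 507 + 40 = 547
15th: 547 + 40 = 587
16th: 587 + 40 = 627
17th: 627 + 40 = 667
18th: 667 + 40 = 707
19th: 707 + 40 = 747
20th: 747 + 40 = 787
21st: 787 + 40 = 827
22nd: 827 + 40 = 867
23rd: 867 + 40 = 907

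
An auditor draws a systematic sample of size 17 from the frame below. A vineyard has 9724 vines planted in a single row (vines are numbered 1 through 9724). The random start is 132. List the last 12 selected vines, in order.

k = N/n = 9724/17 = 572
6th selection = 132 + 5×572 = 2992
7th: 2992 + 572 = 3564
8th: 3564 + 572 = 4136
9th: 4136 + 572 = 4708
10th: 4708 + 572 = 5280
11th: 5280 + 572 = 5852
12th: 5852 + 572 = 6424
13th: 6424 + 572 = 6996
14th: 6996 + 572 = 7568
15th: 7568 + 572 = 8140
16th: 8140 + 572 = 8712
17th: 8712 + 572 = 9284

2992, 3564, 4136, 4708, 5280, 5852, 6424, 6996, 7568, 8140, 8712, 9284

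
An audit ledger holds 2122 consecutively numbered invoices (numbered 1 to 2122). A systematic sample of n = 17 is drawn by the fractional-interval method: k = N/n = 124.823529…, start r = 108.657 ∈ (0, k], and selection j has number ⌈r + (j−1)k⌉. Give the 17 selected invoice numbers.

j=1: r + 0k = 108.657 → ⌈·⌉ = 109
j=2: r + 1k = 233.480529… → ⌈·⌉ = 234
j=3: r + 2k = 358.304058… → ⌈·⌉ = 359
j=4: r + 3k = 483.127588… → ⌈·⌉ = 484
j=5: r + 4k = 607.951117… → ⌈·⌉ = 608
j=6: r + 5k = 732.774647… → ⌈·⌉ = 733
j=7: r + 6k = 857.598176… → ⌈·⌉ = 858
j=8: r + 7k = 982.421705… → ⌈·⌉ = 983
j=9: r + 8k = 1107.245235… → ⌈·⌉ = 1108
j=10: r + 9k = 1232.068764… → ⌈·⌉ = 1233
j=11: r + 10k = 1356.892294… → ⌈·⌉ = 1357
j=12: r + 11k = 1481.715823… → ⌈·⌉ = 1482
j=13: r + 12k = 1606.539352… → ⌈·⌉ = 1607
j=14: r + 13k = 1731.362882… → ⌈·⌉ = 1732
j=15: r + 14k = 1856.186411… → ⌈·⌉ = 1857
j=16: r + 15k = 1981.009941… → ⌈·⌉ = 1982
j=17: r + 16k = 2105.833470… → ⌈·⌉ = 2106

109, 234, 359, 484, 608, 733, 858, 983, 1108, 1233, 1357, 1482, 1607, 1732, 1857, 1982, 2106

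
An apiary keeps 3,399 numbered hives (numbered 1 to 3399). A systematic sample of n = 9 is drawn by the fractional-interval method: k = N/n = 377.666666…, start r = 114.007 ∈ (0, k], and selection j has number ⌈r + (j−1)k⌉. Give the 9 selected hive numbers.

j=1: r + 0k = 114.007 → ⌈·⌉ = 115
j=2: r + 1k = 491.673666… → ⌈·⌉ = 492
j=3: r + 2k = 869.340333… → ⌈·⌉ = 870
j=4: r + 3k = 1247.007 → ⌈·⌉ = 1248
j=5: r + 4k = 1624.673666… → ⌈·⌉ = 1625
j=6: r + 5k = 2002.340333… → ⌈·⌉ = 2003
j=7: r + 6k = 2380.007 → ⌈·⌉ = 2381
j=8: r + 7k = 2757.673666… → ⌈·⌉ = 2758
j=9: r + 8k = 3135.340333… → ⌈·⌉ = 3136

115, 492, 870, 1248, 1625, 2003, 2381, 2758, 3136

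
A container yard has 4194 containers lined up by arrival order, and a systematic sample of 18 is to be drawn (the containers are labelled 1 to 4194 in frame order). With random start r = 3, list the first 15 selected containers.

3, 236, 469, 702, 935, 1168, 1401, 1634, 1867, 2100, 2333, 2566, 2799, 3032, 3265

k = N/n = 4194/18 = 233
container 1: 3
container 2: 3 + 233 = 236
container 3: 236 + 233 = 469
container 4: 469 + 233 = 702
container 5: 702 + 233 = 935
container 6: 935 + 233 = 1168
container 7: 1168 + 233 = 1401
container 8: 1401 + 233 = 1634
container 9: 1634 + 233 = 1867
container 10: 1867 + 233 = 2100
container 11: 2100 + 233 = 2333
container 12: 2333 + 233 = 2566
container 13: 2566 + 233 = 2799
container 14: 2799 + 233 = 3032
container 15: 3032 + 233 = 3265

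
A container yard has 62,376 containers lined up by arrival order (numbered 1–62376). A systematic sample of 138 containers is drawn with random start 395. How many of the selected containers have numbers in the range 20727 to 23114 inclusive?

6

k = 62376/138 = 452
First selection ≥ 20727: 395 + ⌈(20727−395)/452⌉·452 = 395 + 45×452 = 20735
Last selection ≤ 23114: 395 + ⌊(23114−395)/452⌋·452 = 395 + 50×452 = 22995
Count = 50 − 45 + 1 = 6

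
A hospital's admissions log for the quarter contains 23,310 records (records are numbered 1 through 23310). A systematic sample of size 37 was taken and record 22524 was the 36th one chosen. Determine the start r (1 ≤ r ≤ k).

474

k = 23310/37 = 630
r = 22524 − (36−1)×630 = 22524 − 22050 = 474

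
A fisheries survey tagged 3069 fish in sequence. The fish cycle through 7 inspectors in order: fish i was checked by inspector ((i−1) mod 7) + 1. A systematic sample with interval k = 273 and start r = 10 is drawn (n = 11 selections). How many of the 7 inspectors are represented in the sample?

Consecutive selections differ by k = 273, so their inspector numbers differ by 273 mod 7 = 0.
gcd(273, 7) = 7, so the sample visits 7/7 = 1 distinct residues mod 7.
Start 10 is inspector 3; the inspectors hit are 3.

1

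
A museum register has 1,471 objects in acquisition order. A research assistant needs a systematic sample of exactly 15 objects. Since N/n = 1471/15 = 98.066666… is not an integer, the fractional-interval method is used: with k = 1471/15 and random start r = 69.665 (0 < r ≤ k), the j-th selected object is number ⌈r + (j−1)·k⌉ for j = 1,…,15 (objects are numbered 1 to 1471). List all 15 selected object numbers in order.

j=1: r + 0k = 69.665 → ⌈·⌉ = 70
j=2: r + 1k = 167.731666… → ⌈·⌉ = 168
j=3: r + 2k = 265.798333… → ⌈·⌉ = 266
j=4: r + 3k = 363.865 → ⌈·⌉ = 364
j=5: r + 4k = 461.931666… → ⌈·⌉ = 462
j=6: r + 5k = 559.998333… → ⌈·⌉ = 560
j=7: r + 6k = 658.065 → ⌈·⌉ = 659
j=8: r + 7k = 756.131666… → ⌈·⌉ = 757
j=9: r + 8k = 854.198333… → ⌈·⌉ = 855
j=10: r + 9k = 952.265 → ⌈·⌉ = 953
j=11: r + 10k = 1050.331666… → ⌈·⌉ = 1051
j=12: r + 11k = 1148.398333… → ⌈·⌉ = 1149
j=13: r + 12k = 1246.465 → ⌈·⌉ = 1247
j=14: r + 13k = 1344.531666… → ⌈·⌉ = 1345
j=15: r + 14k = 1442.598333… → ⌈·⌉ = 1443

70, 168, 266, 364, 462, 560, 659, 757, 855, 953, 1051, 1149, 1247, 1345, 1443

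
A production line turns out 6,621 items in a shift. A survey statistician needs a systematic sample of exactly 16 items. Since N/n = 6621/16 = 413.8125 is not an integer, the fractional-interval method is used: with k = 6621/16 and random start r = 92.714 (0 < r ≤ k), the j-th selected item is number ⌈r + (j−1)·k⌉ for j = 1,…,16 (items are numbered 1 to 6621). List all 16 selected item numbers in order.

j=1: r + 0k = 92.714 → ⌈·⌉ = 93
j=2: r + 1k = 506.5265 → ⌈·⌉ = 507
j=3: r + 2k = 920.339 → ⌈·⌉ = 921
j=4: r + 3k = 1334.1515 → ⌈·⌉ = 1335
j=5: r + 4k = 1747.964 → ⌈·⌉ = 1748
j=6: r + 5k = 2161.7765 → ⌈·⌉ = 2162
j=7: r + 6k = 2575.589 → ⌈·⌉ = 2576
j=8: r + 7k = 2989.4015 → ⌈·⌉ = 2990
j=9: r + 8k = 3403.214 → ⌈·⌉ = 3404
j=10: r + 9k = 3817.0265 → ⌈·⌉ = 3818
j=11: r + 10k = 4230.839 → ⌈·⌉ = 4231
j=12: r + 11k = 4644.6515 → ⌈·⌉ = 4645
j=13: r + 12k = 5058.464 → ⌈·⌉ = 5059
j=14: r + 13k = 5472.2765 → ⌈·⌉ = 5473
j=15: r + 14k = 5886.089 → ⌈·⌉ = 5887
j=16: r + 15k = 6299.9015 → ⌈·⌉ = 6300

93, 507, 921, 1335, 1748, 2162, 2576, 2990, 3404, 3818, 4231, 4645, 5059, 5473, 5887, 6300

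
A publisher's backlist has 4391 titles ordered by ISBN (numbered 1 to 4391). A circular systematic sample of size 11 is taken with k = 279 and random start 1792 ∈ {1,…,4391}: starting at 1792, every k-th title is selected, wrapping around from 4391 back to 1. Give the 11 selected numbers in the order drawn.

Selection 1: 1792
Selection 2: 1792 + 279 = 2071
Selection 3: 2071 + 279 = 2350
Selection 4: 2350 + 279 = 2629
Selection 5: 2629 + 279 = 2908
Selection 6: 2908 + 279 = 3187
Selection 7: 3187 + 279 = 3466
Selection 8: 3466 + 279 = 3745
Selection 9: 3745 + 279 = 4024
Selection 10: 4024 + 279 = 4303
Selection 11: 4303 + 279 = 4582 → 4582 − 4391 = 191

1792, 2071, 2350, 2629, 2908, 3187, 3466, 3745, 4024, 4303, 191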